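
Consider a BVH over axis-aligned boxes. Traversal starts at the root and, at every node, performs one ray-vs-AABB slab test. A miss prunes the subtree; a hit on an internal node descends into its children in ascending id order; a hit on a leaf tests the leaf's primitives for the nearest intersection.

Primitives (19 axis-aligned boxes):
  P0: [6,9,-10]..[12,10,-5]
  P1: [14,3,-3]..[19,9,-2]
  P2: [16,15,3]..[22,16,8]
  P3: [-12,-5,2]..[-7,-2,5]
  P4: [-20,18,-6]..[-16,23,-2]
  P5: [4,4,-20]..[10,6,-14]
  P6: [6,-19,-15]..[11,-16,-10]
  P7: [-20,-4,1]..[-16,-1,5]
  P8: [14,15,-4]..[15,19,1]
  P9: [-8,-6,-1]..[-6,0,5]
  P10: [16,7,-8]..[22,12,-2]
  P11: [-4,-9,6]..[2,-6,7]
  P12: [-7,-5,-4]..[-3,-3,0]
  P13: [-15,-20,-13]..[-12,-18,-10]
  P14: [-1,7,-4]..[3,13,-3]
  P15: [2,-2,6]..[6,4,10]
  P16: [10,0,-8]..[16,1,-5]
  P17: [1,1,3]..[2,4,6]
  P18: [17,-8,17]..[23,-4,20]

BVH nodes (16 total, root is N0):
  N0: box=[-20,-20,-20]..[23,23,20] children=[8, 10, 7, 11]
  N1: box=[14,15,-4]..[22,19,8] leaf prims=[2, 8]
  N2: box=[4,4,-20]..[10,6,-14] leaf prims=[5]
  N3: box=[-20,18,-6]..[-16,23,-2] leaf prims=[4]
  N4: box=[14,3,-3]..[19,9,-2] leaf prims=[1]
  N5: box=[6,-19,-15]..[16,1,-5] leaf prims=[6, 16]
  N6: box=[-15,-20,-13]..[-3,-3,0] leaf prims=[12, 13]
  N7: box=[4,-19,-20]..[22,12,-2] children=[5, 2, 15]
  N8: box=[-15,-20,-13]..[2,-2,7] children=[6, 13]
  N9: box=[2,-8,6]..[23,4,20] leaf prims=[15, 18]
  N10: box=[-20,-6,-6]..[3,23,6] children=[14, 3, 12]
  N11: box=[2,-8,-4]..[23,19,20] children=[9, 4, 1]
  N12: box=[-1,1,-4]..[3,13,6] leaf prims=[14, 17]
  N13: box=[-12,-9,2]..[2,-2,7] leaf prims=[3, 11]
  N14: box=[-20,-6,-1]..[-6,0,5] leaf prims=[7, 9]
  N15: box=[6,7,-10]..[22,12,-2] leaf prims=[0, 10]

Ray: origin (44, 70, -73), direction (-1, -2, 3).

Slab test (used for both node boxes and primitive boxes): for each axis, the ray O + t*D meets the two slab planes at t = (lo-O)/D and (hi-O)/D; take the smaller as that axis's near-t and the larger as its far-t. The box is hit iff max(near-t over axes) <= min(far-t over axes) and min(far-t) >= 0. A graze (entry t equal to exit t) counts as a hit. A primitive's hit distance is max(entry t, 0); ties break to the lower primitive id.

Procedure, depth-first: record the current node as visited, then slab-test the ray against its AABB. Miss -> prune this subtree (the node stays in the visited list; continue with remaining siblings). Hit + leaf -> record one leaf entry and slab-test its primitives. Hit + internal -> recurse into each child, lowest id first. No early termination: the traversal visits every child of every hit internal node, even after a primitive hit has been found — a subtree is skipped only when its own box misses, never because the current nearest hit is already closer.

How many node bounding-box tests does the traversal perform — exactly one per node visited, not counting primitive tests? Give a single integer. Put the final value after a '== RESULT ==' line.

Walk:
N0 x:[21,64] y:[47/2,45] z:[53/3,31] -> hit [47/2,31], descend [7, 8, 10, 11]
  N7 x:[22,40] y:[29,89/2] z:[53/3,71/3] -> miss, prune
  N8 x:[42,59] y:[36,45] z:[20,80/3] -> miss, prune
  N10 x:[41,64] y:[47/2,38] z:[67/3,79/3] -> miss, prune
  N11 x:[21,42] y:[51/2,39] z:[23,31] -> hit [51/2,31], descend [1, 4, 9]
    N1 x:[22,30] y:[51/2,55/2] z:[23,27] -> hit [51/2,27] leaf, test {P2@t=27, P8(miss)}
    N4 x:[25,30] y:[61/2,67/2] z:[70/3,71/3] -> miss, prune
    N9 x:[21,42] y:[33,39] z:[79/3,31] -> miss, prune

Summary -> nodes [0, 7, 8, 10, 11, 1, 4, 9]; box-tests=8; leaf-entries=1; first=P2

== RESULT ==
8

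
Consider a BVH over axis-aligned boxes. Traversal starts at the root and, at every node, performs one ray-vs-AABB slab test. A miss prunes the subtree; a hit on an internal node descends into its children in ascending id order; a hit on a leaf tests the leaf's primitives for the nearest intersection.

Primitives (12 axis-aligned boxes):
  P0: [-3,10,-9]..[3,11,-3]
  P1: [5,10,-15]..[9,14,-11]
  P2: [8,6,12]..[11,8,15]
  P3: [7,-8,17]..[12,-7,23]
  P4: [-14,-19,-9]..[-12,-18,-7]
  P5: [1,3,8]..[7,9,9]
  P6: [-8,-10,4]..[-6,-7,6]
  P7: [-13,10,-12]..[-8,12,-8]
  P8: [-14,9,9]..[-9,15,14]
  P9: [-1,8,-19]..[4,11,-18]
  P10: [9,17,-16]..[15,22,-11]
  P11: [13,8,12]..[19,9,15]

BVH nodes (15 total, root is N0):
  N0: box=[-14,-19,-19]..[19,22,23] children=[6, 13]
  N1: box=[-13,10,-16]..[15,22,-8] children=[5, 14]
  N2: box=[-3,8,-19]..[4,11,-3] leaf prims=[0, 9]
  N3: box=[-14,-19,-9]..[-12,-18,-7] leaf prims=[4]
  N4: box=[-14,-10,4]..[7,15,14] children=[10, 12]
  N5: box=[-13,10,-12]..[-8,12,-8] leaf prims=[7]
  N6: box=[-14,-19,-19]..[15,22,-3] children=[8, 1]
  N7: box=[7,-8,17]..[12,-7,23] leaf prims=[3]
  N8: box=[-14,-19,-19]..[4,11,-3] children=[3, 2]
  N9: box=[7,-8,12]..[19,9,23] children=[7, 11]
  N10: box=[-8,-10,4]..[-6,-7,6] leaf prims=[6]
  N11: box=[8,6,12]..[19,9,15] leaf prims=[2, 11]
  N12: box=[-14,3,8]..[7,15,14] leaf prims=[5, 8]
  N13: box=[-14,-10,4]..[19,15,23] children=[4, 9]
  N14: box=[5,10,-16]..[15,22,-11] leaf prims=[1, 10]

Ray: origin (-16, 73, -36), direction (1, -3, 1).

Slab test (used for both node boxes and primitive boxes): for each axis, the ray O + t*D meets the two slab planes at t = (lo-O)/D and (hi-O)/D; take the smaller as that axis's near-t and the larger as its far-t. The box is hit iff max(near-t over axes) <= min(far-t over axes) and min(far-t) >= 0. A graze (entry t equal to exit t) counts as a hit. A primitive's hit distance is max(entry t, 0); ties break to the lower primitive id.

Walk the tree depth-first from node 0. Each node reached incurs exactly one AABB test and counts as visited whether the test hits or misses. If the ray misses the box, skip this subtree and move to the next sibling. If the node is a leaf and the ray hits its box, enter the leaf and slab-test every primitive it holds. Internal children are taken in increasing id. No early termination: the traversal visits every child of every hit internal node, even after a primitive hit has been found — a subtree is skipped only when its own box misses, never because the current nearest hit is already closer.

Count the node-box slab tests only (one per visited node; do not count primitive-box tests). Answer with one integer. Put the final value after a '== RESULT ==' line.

Traverse from the root:
N0 x:[2,35] y:[17,92/3] z:[17,59] -> hit [17,92/3], descend [6, 13]
  N6 x:[2,31] y:[17,92/3] z:[17,33] -> hit [17,92/3], descend [1, 8]
    N1 x:[3,31] y:[17,21] z:[20,28] -> hit [20,21], descend [5, 14]
      N5 x:[3,8] y:[61/3,21] z:[24,28] -> miss, prune
      N14 x:[21,31] y:[17,21] z:[20,25] -> hit [21,21] leaf, test {P1@t=21, P10(miss)}
    N8 x:[2,20] y:[62/3,92/3] z:[17,33] -> miss, prune
  N13 x:[2,35] y:[58/3,83/3] z:[40,59] -> miss, prune

order=[0, 6, 1, 5, 14, 8, 13]  |boxes|=7  |leaves|=1  hit=P1

== RESULT ==
7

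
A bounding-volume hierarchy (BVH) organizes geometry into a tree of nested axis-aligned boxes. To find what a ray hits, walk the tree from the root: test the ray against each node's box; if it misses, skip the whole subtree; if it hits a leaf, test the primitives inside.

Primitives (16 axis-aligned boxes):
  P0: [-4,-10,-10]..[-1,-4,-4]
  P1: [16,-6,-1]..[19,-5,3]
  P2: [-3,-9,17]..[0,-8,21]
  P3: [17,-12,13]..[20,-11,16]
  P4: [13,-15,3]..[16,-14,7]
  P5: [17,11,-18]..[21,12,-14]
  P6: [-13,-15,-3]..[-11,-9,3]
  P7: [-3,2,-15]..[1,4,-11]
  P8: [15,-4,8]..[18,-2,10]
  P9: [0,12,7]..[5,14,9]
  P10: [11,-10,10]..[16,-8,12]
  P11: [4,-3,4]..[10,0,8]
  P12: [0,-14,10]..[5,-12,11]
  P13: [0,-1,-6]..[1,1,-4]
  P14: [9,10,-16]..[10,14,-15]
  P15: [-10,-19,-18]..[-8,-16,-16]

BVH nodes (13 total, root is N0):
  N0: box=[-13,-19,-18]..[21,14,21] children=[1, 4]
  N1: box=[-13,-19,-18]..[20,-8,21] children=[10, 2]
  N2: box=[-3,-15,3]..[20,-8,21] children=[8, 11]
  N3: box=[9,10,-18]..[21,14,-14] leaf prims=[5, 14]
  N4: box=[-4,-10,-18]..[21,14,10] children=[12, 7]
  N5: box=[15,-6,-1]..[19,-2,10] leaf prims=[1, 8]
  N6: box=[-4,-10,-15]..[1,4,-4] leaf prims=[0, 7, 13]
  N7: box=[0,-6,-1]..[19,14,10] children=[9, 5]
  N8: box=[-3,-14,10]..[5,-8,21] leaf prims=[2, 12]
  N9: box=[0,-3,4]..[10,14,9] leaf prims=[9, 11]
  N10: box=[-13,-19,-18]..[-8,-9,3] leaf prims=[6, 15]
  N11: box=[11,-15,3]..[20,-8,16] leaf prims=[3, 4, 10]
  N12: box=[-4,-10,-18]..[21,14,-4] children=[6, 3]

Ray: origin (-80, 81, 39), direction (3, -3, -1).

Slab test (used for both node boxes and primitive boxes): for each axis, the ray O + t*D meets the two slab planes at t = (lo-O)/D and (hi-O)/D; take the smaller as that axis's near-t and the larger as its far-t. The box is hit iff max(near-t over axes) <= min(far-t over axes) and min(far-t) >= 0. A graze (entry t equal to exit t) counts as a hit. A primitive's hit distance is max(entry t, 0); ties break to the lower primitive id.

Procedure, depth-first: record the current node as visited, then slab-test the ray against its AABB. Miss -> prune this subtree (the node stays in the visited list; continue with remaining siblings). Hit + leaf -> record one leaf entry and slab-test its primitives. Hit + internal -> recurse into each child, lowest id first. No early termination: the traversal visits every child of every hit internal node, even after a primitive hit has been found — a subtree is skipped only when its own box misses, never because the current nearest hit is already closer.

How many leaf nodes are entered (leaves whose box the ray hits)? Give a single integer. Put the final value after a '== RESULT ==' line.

Walk:
N0 x:[67/3,101/3] y:[67/3,100/3] z:[18,57] -> hit [67/3,100/3], descend [1, 4]
  N1 x:[67/3,100/3] y:[89/3,100/3] z:[18,57] -> hit [89/3,100/3], descend [2, 10]
    N2 x:[77/3,100/3] y:[89/3,32] z:[18,36] -> hit [89/3,32], descend [8, 11]
      N8 x:[77/3,85/3] y:[89/3,95/3] z:[18,29] -> miss, prune
      N11 x:[91/3,100/3] y:[89/3,32] z:[23,36] -> hit [91/3,32] leaf, test {P3(miss), P4@t=32, P10(miss)}
    N10 x:[67/3,24] y:[30,100/3] z:[36,57] -> miss, prune
  N4 x:[76/3,101/3] y:[67/3,91/3] z:[29,57] -> hit [29,91/3], descend [7, 12]
    N7 x:[80/3,33] y:[67/3,29] z:[29,40] -> hit [29,29], descend [5, 9]
      N5 x:[95/3,33] y:[83/3,29] z:[29,40] -> miss, prune
      N9 x:[80/3,30] y:[67/3,28] z:[30,35] -> miss, prune
    N12 x:[76/3,101/3] y:[67/3,91/3] z:[43,57] -> miss, prune

Visited [0, 1, 2, 8, 11, 10, 4, 7, 5, 9, 12]. Tests: 11 box, 1 leaf. Nearest: P4.

== RESULT ==
1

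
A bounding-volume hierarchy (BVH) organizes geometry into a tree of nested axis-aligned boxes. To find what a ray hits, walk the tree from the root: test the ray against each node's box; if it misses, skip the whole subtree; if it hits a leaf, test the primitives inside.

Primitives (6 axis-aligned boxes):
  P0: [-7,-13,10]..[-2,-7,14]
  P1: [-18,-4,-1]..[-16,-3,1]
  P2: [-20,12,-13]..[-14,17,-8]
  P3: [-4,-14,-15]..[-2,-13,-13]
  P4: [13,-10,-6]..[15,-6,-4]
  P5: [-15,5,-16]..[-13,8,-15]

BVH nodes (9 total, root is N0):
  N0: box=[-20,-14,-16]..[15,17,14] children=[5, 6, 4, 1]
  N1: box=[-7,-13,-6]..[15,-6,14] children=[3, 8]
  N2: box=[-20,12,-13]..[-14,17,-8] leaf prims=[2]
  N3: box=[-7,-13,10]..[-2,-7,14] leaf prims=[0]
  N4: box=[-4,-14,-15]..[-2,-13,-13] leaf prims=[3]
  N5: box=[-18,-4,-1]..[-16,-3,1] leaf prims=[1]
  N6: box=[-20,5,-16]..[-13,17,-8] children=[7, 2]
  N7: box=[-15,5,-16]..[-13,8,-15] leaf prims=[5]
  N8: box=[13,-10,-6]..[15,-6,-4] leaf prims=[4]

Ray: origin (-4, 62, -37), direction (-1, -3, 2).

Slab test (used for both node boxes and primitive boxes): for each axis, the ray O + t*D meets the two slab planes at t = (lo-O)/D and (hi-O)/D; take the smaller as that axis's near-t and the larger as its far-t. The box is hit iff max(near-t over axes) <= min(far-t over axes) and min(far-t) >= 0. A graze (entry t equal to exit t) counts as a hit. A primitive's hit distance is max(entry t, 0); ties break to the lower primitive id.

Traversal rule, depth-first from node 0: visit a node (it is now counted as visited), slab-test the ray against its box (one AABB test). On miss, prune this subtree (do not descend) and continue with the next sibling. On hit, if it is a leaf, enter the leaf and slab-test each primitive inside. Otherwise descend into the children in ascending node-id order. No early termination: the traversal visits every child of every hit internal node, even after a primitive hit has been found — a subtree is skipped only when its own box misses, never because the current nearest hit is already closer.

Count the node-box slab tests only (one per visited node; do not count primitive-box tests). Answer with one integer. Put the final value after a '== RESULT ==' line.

Traverse from the root:
N0 x:[-19,16] y:[15,76/3] z:[21/2,51/2] -> hit [15,16], descend [1, 4, 5, 6]
  N1 x:[-19,3] y:[68/3,25] z:[31/2,51/2] -> miss, prune
  N4 x:[-2,0] y:[25,76/3] z:[11,12] -> miss, prune
  N5 x:[12,14] y:[65/3,22] z:[18,19] -> miss, prune
  N6 x:[9,16] y:[15,19] z:[21/2,29/2] -> miss, prune

5 AABB tests over nodes [0, 1, 4, 5, 6]; 0 leaves entered; closest miss.

== RESULT ==
5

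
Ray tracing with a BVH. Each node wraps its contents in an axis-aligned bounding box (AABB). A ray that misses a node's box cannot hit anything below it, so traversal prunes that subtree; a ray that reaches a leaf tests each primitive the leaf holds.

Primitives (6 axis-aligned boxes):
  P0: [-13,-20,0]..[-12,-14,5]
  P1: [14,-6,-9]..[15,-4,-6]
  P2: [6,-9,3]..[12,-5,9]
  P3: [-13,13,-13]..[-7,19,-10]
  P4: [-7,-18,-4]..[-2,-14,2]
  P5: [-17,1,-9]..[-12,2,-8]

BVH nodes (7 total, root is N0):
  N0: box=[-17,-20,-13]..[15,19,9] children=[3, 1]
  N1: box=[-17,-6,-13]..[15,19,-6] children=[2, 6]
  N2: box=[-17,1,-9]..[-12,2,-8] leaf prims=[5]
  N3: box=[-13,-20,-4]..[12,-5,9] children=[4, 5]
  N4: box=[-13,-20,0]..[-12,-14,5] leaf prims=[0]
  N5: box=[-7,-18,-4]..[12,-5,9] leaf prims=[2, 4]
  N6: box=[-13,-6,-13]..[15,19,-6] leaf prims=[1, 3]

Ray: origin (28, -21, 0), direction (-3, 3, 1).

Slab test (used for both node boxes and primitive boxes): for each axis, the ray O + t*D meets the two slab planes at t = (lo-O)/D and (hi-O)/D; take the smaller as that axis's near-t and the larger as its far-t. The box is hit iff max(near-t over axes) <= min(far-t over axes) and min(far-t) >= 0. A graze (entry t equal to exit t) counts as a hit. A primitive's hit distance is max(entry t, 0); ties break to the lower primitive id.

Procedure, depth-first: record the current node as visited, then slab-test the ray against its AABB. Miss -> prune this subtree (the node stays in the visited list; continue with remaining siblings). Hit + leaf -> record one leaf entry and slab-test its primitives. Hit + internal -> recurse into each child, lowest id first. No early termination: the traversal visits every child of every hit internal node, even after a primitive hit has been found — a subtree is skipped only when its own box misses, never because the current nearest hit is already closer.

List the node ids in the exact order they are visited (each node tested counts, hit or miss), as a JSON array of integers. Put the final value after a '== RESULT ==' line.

Walk:
N0 x:[13/3,15] y:[1/3,40/3] z:[-13,9] -> hit [13/3,9], descend [1, 3]
  N1 x:[13/3,15] y:[5,40/3] z:[-13,-6] -> miss, prune
  N3 x:[16/3,41/3] y:[1/3,16/3] z:[-4,9] -> hit [16/3,16/3], descend [4, 5]
    N4 x:[40/3,41/3] y:[1/3,7/3] z:[0,5] -> miss, prune
    N5 x:[16/3,35/3] y:[1,16/3] z:[-4,9] -> hit [16/3,16/3] leaf, test {P2@t=16/3, P4(miss)}

order=[0, 1, 3, 4, 5]  |boxes|=5  |leaves|=1  hit=P2

== RESULT ==
[0, 1, 3, 4, 5]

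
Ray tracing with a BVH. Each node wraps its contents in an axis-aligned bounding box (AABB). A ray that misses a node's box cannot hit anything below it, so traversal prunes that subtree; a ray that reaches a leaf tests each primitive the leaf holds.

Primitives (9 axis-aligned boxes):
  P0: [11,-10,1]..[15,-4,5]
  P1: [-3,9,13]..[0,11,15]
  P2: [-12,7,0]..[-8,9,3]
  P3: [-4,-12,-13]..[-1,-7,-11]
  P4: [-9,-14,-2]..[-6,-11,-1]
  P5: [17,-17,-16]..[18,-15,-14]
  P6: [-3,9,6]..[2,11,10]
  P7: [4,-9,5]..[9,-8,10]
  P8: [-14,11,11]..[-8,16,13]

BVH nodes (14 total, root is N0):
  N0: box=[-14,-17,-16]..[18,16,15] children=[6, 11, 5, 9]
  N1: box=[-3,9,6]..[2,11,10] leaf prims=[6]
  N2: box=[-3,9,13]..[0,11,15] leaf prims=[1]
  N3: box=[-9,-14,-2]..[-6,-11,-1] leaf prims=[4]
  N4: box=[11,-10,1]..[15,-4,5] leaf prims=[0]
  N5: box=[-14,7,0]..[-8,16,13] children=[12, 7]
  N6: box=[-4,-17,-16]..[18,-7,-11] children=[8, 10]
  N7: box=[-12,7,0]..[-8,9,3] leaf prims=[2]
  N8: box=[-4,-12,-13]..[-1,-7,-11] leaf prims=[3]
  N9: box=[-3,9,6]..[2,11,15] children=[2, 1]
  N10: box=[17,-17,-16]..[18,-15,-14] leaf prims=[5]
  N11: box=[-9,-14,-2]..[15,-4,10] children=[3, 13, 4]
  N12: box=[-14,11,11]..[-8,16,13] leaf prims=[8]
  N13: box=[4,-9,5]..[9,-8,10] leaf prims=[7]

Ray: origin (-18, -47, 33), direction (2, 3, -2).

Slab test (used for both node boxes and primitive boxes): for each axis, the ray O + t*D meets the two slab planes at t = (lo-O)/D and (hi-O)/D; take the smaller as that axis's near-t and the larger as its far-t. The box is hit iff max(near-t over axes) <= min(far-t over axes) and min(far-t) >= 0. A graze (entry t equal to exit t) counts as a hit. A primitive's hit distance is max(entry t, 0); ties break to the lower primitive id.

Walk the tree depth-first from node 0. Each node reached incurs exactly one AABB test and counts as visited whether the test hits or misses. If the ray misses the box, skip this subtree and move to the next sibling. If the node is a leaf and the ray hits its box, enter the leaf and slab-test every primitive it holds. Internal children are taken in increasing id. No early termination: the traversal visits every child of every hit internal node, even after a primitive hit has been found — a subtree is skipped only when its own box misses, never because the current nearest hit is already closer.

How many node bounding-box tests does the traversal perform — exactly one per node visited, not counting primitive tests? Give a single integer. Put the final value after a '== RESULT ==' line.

Traverse from the root:
N0 x:[2,18] y:[10,21] z:[9,49/2] -> hit [10,18], descend [5, 6, 9, 11]
  N5 x:[2,5] y:[18,21] z:[10,33/2] -> miss, prune
  N6 x:[7,18] y:[10,40/3] z:[22,49/2] -> miss, prune
  N9 x:[15/2,10] y:[56/3,58/3] z:[9,27/2] -> miss, prune
  N11 x:[9/2,33/2] y:[11,43/3] z:[23/2,35/2] -> hit [23/2,43/3], descend [3, 4, 13]
    N3 x:[9/2,6] y:[11,12] z:[17,35/2] -> miss, prune
    N4 x:[29/2,33/2] y:[37/3,43/3] z:[14,16] -> miss, prune
    N13 x:[11,27/2] y:[38/3,13] z:[23/2,14] -> hit [38/3,13] leaf, test {P7@t=38/3}

Visited [0, 5, 6, 9, 11, 3, 4, 13]. Tests: 8 box, 1 leaf. Nearest: P7.

== RESULT ==
8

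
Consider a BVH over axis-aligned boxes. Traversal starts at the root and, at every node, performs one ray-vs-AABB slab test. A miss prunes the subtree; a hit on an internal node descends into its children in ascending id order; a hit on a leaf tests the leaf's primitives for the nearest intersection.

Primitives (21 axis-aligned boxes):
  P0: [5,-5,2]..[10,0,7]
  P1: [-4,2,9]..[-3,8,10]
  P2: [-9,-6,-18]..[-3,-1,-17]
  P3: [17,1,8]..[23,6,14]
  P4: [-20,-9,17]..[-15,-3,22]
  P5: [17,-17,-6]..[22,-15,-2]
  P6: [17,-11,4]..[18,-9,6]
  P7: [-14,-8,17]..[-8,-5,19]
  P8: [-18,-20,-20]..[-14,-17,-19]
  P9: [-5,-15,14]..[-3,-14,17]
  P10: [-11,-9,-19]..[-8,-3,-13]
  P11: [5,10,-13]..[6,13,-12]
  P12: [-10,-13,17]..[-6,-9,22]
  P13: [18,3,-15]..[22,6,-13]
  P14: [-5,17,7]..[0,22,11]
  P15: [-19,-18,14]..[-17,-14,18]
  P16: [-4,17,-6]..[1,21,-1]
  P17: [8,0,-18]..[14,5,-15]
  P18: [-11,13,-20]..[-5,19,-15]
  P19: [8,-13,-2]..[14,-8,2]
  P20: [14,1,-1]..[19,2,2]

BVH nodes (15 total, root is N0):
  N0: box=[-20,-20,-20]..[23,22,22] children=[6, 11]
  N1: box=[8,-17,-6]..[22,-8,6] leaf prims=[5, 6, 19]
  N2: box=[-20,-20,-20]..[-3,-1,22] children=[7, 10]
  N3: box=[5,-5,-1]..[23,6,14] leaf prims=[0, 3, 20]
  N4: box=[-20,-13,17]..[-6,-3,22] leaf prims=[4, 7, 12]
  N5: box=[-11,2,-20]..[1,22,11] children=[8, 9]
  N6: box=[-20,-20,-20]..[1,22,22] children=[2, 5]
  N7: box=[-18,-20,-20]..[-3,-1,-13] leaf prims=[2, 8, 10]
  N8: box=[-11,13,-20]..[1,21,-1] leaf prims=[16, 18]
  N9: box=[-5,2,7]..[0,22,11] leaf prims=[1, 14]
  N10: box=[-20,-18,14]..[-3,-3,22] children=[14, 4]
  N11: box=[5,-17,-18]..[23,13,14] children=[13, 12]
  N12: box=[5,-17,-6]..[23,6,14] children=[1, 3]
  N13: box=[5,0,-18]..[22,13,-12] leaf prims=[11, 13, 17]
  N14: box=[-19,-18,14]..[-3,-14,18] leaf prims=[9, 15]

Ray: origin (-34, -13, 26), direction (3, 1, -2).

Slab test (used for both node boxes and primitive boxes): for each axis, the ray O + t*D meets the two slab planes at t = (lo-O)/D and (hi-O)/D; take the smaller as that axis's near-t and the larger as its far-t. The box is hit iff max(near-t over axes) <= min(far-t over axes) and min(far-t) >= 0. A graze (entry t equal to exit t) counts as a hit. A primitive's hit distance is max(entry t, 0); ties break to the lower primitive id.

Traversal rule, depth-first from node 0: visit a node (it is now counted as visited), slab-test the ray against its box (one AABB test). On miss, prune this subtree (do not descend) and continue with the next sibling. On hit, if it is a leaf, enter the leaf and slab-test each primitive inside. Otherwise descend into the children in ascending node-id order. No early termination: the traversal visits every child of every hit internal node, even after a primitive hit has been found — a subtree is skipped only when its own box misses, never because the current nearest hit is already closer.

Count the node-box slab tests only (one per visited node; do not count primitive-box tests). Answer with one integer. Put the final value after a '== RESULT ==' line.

Trace the traversal:
N0 x:[14/3,19] y:[-7,35] z:[2,23] -> hit [14/3,19], descend [6, 11]
  N6 x:[14/3,35/3] y:[-7,35] z:[2,23] -> hit [14/3,35/3], descend [2, 5]
    N2 x:[14/3,31/3] y:[-7,12] z:[2,23] -> hit [14/3,31/3], descend [7, 10]
      N7 x:[16/3,31/3] y:[-7,12] z:[39/2,23] -> miss, prune
      N10 x:[14/3,31/3] y:[-5,10] z:[2,6] -> hit [14/3,6], descend [4, 14]
        N4 x:[14/3,28/3] y:[0,10] z:[2,9/2] -> miss, prune
        N14 x:[5,31/3] y:[-5,-1] z:[4,6] -> miss, prune
    N5 x:[23/3,35/3] y:[15,35] z:[15/2,23] -> miss, prune
  N11 x:[13,19] y:[-4,26] z:[6,22] -> hit [13,19], descend [12, 13]
    N12 x:[13,19] y:[-4,19] z:[6,16] -> hit [13,16], descend [1, 3]
      N1 x:[14,56/3] y:[-4,5] z:[10,16] -> miss, prune
      N3 x:[13,19] y:[8,19] z:[6,27/2] -> hit [13,27/2] leaf, test {P0(miss), P3(miss), P20(miss)}
    N13 x:[13,56/3] y:[13,26] z:[19,22] -> miss, prune

Summary -> nodes [0, 6, 2, 7, 10, 4, 14, 5, 11, 12, 1, 3, 13]; box-tests=13; leaf-entries=1; first=miss

== RESULT ==
13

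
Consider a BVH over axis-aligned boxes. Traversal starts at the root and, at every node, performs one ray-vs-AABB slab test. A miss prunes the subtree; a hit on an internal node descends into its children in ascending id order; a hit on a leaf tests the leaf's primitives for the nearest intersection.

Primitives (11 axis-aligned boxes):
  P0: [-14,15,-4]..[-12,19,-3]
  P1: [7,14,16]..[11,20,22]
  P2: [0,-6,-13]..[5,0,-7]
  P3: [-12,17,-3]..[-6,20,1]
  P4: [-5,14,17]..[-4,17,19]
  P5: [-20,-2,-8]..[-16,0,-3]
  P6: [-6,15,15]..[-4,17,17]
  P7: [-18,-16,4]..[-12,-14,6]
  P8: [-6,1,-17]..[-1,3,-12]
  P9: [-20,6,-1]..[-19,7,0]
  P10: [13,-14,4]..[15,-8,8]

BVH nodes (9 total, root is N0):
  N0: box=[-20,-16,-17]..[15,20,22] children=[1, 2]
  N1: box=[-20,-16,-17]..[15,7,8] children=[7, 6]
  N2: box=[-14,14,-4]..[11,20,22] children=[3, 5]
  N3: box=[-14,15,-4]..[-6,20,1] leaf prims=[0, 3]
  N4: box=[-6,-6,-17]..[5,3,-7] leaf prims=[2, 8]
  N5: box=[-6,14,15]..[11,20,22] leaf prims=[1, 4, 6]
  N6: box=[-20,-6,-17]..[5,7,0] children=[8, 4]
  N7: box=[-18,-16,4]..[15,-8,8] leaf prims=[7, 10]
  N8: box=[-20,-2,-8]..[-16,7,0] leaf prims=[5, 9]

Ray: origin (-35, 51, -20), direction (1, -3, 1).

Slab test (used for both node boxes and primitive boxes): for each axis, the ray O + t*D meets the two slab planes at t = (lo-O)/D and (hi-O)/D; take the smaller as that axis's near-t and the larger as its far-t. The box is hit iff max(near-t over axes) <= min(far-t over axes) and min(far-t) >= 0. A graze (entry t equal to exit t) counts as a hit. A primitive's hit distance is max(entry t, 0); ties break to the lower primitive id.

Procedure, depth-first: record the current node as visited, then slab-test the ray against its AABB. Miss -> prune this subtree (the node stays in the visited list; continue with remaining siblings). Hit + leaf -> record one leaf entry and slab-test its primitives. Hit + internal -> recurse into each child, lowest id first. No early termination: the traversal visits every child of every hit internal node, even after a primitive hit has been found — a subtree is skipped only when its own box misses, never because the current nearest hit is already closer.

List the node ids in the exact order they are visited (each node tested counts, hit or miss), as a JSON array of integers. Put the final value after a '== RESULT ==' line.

Trace the traversal:
N0 x:[15,50] y:[31/3,67/3] z:[3,42] -> hit [15,67/3], descend [1, 2]
  N1 x:[15,50] y:[44/3,67/3] z:[3,28] -> hit [15,67/3], descend [6, 7]
    N6 x:[15,40] y:[44/3,19] z:[3,20] -> hit [15,19], descend [4, 8]
      N4 x:[29,40] y:[16,19] z:[3,13] -> miss, prune
      N8 x:[15,19] y:[44/3,53/3] z:[12,20] -> hit [15,53/3] leaf, test {P5@t=17, P9(miss)}
    N7 x:[17,50] y:[59/3,67/3] z:[24,28] -> miss, prune
  N2 x:[21,46] y:[31/3,37/3] z:[16,42] -> miss, prune

7 AABB tests over nodes [0, 1, 6, 4, 8, 7, 2]; 1 leaf entered; closest P5.

== RESULT ==
[0, 1, 6, 4, 8, 7, 2]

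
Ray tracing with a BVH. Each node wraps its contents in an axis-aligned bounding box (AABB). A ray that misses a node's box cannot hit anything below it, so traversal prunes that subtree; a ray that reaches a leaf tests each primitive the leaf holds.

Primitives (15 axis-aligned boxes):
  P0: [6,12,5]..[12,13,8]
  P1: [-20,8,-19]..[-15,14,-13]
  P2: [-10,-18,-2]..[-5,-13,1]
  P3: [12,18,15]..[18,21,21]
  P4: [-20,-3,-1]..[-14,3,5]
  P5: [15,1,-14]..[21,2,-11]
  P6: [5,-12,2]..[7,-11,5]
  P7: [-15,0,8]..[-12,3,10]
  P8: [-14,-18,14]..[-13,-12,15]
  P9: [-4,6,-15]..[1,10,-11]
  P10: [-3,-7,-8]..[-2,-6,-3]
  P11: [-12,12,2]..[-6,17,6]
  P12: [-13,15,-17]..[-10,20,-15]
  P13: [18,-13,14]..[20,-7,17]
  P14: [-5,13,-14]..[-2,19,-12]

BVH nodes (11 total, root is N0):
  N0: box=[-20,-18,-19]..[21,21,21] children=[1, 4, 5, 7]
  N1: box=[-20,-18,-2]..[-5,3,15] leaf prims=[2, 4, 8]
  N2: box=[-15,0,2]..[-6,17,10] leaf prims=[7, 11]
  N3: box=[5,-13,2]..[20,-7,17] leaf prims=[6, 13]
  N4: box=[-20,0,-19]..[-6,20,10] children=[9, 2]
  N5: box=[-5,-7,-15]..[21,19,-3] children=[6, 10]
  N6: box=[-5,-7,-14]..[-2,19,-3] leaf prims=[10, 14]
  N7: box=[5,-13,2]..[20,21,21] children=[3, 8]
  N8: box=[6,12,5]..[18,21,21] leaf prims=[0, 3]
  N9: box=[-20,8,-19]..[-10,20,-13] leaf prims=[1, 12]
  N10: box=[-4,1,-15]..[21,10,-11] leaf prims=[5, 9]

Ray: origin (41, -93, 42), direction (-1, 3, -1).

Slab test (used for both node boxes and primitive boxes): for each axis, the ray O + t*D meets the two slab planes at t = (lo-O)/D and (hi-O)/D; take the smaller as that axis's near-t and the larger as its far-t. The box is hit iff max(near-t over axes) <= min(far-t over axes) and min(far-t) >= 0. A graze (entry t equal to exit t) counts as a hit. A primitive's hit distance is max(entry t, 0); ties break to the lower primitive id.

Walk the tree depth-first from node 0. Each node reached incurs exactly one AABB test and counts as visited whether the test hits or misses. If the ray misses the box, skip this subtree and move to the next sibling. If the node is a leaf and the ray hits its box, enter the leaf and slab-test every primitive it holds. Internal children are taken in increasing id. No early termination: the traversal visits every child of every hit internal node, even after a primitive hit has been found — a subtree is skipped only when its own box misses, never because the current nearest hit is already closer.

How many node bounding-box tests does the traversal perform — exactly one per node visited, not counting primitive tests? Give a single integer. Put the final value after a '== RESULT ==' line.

Walk:
N0 x:[20,61] y:[25,38] z:[21,61] -> hit [25,38], descend [1, 4, 5, 7]
  N1 x:[46,61] y:[25,32] z:[27,44] -> miss, prune
  N4 x:[47,61] y:[31,113/3] z:[32,61] -> miss, prune
  N5 x:[20,46] y:[86/3,112/3] z:[45,57] -> miss, prune
  N7 x:[21,36] y:[80/3,38] z:[21,40] -> hit [80/3,36], descend [3, 8]
    N3 x:[21,36] y:[80/3,86/3] z:[25,40] -> hit [80/3,86/3] leaf, test {P6(miss), P13(miss)}
    N8 x:[23,35] y:[35,38] z:[21,37] -> hit [35,35] leaf, test {P0@t=35, P3(miss)}

Summary -> nodes [0, 1, 4, 5, 7, 3, 8]; box-tests=7; leaf-entries=2; first=P0

== RESULT ==
7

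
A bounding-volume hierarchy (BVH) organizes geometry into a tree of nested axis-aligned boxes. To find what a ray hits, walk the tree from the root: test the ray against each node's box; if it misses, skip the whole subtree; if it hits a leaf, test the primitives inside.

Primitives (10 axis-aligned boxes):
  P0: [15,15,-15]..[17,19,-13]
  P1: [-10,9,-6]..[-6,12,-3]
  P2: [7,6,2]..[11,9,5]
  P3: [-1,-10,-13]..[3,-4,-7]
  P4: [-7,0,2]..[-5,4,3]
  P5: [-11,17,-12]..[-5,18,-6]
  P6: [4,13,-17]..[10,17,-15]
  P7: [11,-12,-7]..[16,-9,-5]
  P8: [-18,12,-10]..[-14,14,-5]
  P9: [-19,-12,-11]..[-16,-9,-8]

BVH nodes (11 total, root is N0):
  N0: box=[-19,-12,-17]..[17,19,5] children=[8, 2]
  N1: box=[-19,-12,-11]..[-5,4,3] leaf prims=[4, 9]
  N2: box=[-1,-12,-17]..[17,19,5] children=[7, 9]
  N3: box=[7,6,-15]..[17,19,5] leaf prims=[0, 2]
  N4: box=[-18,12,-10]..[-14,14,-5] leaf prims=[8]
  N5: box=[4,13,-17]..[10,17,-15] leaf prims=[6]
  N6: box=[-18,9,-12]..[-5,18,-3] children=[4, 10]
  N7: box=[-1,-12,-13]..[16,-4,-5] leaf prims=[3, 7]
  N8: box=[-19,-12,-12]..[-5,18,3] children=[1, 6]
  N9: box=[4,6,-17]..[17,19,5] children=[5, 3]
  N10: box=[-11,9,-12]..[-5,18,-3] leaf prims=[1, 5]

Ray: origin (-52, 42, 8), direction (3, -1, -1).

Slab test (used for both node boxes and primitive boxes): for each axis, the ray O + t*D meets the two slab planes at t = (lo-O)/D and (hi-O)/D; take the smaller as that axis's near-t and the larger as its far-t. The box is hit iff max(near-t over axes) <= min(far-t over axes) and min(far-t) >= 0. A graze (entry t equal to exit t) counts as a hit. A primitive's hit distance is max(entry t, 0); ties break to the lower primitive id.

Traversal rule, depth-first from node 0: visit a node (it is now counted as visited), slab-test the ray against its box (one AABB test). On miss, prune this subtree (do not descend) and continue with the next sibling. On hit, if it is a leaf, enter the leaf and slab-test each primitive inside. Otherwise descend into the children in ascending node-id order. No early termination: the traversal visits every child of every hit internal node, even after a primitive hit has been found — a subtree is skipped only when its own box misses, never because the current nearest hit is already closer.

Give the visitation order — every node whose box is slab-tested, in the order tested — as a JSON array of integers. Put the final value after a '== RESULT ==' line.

Walk:
N0 x:[11,23] y:[23,54] z:[3,25] -> hit [23,23], descend [2, 8]
  N2 x:[17,23] y:[23,54] z:[3,25] -> hit [23,23], descend [7, 9]
    N7 x:[17,68/3] y:[46,54] z:[13,21] -> miss, prune
    N9 x:[56/3,23] y:[23,36] z:[3,25] -> hit [23,23], descend [3, 5]
      N3 x:[59/3,23] y:[23,36] z:[3,23] -> hit [23,23] leaf, test {P0@t=23, P2(miss)}
      N5 x:[56/3,62/3] y:[25,29] z:[23,25] -> miss, prune
  N8 x:[11,47/3] y:[24,54] z:[5,20] -> miss, prune

Visited [0, 2, 7, 9, 3, 5, 8]. Tests: 7 box, 1 leaf. Nearest: P0.

== RESULT ==
[0, 2, 7, 9, 3, 5, 8]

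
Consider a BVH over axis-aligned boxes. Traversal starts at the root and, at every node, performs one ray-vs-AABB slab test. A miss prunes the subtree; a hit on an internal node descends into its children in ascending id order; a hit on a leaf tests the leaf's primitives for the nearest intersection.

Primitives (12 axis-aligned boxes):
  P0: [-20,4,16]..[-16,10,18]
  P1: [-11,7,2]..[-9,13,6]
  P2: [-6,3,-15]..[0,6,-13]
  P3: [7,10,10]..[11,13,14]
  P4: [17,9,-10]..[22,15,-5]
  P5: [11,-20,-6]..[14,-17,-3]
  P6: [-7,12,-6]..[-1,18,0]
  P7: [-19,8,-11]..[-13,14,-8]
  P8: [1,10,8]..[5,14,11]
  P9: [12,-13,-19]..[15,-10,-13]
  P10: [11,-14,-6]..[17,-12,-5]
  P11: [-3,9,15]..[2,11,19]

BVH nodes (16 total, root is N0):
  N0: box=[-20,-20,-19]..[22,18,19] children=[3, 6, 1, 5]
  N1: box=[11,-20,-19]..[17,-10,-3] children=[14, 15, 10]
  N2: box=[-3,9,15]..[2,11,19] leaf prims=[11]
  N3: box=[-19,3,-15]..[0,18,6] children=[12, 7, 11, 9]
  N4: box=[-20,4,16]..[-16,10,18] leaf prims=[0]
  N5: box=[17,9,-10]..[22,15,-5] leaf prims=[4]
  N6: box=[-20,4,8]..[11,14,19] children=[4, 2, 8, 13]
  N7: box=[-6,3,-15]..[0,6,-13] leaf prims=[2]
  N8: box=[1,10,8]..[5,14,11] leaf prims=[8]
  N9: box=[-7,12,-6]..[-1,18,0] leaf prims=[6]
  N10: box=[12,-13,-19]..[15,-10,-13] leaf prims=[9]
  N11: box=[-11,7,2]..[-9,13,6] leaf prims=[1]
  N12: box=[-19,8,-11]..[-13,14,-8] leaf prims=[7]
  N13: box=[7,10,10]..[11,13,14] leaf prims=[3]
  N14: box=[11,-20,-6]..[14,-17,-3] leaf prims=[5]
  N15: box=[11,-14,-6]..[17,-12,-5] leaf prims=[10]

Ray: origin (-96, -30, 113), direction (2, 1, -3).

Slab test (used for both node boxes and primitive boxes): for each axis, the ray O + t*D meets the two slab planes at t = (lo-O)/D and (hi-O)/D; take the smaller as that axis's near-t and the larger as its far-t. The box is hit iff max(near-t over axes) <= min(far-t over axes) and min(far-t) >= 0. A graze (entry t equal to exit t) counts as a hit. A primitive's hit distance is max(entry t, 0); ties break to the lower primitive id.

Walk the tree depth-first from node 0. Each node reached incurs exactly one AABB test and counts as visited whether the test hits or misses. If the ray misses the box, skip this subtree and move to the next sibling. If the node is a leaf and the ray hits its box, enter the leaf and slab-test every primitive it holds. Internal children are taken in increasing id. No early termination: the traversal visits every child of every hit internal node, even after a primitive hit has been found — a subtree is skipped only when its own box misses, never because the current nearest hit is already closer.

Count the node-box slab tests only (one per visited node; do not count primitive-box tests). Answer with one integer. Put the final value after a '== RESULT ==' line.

Trace the traversal:
N0 x:[38,59] y:[10,48] z:[94/3,44] -> hit [38,44], descend [1, 3, 5, 6]
  N1 x:[107/2,113/2] y:[10,20] z:[116/3,44] -> miss, prune
  N3 x:[77/2,48] y:[33,48] z:[107/3,128/3] -> hit [77/2,128/3], descend [7, 9, 11, 12]
    N7 x:[45,48] y:[33,36] z:[42,128/3] -> miss, prune
    N9 x:[89/2,95/2] y:[42,48] z:[113/3,119/3] -> miss, prune
    N11 x:[85/2,87/2] y:[37,43] z:[107/3,37] -> miss, prune
    N12 x:[77/2,83/2] y:[38,44] z:[121/3,124/3] -> hit [121/3,124/3] leaf, test {P7@t=121/3}
  N5 x:[113/2,59] y:[39,45] z:[118/3,41] -> miss, prune
  N6 x:[38,107/2] y:[34,44] z:[94/3,35] -> miss, prune

9 AABB tests over nodes [0, 1, 3, 7, 9, 11, 12, 5, 6]; 1 leaf entered; closest P7.

== RESULT ==
9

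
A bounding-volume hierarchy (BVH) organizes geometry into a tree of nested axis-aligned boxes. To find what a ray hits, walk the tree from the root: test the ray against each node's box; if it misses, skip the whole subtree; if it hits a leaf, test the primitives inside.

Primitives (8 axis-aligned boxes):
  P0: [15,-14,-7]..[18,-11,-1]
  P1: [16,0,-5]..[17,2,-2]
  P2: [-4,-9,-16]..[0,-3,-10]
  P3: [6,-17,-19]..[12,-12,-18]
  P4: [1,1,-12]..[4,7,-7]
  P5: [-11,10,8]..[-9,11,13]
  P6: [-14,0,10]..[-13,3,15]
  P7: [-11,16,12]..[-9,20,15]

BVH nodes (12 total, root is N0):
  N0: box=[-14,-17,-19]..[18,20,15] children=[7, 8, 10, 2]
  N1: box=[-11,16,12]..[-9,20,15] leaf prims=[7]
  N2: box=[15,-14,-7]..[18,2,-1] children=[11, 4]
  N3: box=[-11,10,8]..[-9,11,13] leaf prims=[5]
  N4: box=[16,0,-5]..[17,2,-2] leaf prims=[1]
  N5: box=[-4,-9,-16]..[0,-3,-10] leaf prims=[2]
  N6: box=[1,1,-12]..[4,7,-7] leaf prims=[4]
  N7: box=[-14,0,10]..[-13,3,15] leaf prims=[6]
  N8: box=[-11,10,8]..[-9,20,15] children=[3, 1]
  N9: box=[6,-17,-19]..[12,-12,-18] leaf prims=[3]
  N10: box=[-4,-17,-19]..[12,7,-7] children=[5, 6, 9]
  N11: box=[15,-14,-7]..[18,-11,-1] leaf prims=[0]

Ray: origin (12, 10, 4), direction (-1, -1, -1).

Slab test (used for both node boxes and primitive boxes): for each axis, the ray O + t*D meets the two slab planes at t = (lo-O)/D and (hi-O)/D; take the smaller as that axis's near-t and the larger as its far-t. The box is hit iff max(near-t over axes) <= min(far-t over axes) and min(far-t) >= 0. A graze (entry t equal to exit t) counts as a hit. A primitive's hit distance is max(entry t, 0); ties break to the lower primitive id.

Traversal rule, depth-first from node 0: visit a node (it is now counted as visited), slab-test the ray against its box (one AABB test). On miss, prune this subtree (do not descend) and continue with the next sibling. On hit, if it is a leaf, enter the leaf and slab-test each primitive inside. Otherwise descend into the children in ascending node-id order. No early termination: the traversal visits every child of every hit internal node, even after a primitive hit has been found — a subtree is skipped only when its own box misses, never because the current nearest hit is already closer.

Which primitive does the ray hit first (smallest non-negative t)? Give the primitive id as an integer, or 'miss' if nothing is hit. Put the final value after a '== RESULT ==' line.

Walk:
N0 x:[-6,26] y:[-10,27] z:[-11,23] -> hit [-6,23], descend [2, 7, 8, 10]
  N2 x:[-6,-3] y:[8,24] z:[5,11] -> miss, prune
  N7 x:[25,26] y:[7,10] z:[-11,-6] -> miss, prune
  N8 x:[21,23] y:[-10,0] z:[-11,-4] -> miss, prune
  N10 x:[0,16] y:[3,27] z:[11,23] -> hit [11,16], descend [5, 6, 9]
    N5 x:[12,16] y:[13,19] z:[14,20] -> hit [14,16] leaf, test {P2@t=14}
    N6 x:[8,11] y:[3,9] z:[11,16] -> miss, prune
    N9 x:[0,6] y:[22,27] z:[22,23] -> miss, prune

order=[0, 2, 7, 8, 10, 5, 6, 9]  |boxes|=8  |leaves|=1  hit=P2

== RESULT ==
2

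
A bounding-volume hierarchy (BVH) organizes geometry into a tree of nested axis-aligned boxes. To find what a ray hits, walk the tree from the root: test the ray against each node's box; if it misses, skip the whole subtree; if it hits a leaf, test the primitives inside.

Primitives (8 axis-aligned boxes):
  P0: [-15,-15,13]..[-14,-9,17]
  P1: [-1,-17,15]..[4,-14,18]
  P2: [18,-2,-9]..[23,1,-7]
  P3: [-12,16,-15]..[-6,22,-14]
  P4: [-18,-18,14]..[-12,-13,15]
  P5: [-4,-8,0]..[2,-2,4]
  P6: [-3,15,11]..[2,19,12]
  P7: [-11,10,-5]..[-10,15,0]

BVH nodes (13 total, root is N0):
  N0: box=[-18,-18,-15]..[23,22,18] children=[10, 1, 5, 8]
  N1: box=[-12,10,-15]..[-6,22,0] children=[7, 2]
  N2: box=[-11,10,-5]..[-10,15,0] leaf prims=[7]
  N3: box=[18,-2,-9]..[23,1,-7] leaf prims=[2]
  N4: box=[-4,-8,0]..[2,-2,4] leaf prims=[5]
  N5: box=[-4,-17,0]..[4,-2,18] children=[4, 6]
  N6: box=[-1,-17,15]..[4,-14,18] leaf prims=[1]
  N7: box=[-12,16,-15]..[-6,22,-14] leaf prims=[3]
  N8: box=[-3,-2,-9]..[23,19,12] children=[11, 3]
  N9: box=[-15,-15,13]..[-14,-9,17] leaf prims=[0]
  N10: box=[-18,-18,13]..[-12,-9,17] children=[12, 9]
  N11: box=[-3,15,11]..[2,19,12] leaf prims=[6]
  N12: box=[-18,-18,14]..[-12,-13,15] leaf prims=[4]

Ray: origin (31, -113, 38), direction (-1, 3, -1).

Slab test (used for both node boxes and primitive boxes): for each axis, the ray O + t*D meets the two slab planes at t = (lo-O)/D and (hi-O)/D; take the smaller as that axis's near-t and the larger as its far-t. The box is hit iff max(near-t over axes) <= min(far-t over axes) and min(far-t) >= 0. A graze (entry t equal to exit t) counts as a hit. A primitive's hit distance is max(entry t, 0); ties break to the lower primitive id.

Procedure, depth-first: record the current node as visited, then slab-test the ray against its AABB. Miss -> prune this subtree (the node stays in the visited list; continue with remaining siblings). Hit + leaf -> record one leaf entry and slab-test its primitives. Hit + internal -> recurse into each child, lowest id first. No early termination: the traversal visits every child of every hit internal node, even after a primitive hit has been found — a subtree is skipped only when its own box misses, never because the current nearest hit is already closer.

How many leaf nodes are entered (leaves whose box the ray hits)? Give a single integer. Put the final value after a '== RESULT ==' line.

Traverse from the root:
N0 x:[8,49] y:[95/3,45] z:[20,53] -> hit [95/3,45], descend [1, 5, 8, 10]
  N1 x:[37,43] y:[41,45] z:[38,53] -> hit [41,43], descend [2, 7]
    N2 x:[41,42] y:[41,128/3] z:[38,43] -> hit [41,42] leaf, test {P7@t=41}
    N7 x:[37,43] y:[43,45] z:[52,53] -> miss, prune
  N5 x:[27,35] y:[32,37] z:[20,38] -> hit [32,35], descend [4, 6]
    N4 x:[29,35] y:[35,37] z:[34,38] -> hit [35,35] leaf, test {P5@t=35}
    N6 x:[27,32] y:[32,33] z:[20,23] -> miss, prune
  N8 x:[8,34] y:[37,44] z:[26,47] -> miss, prune
  N10 x:[43,49] y:[95/3,104/3] z:[21,25] -> miss, prune

order=[0, 1, 2, 7, 5, 4, 6, 8, 10]  |boxes|=9  |leaves|=2  hit=P5

== RESULT ==
2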